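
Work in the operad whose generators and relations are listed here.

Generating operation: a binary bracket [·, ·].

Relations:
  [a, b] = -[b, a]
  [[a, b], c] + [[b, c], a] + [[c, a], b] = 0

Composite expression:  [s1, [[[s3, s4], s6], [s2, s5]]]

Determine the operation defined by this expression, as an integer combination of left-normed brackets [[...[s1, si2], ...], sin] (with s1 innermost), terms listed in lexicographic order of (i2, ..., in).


-[[[[[s1, s2], s5], s3], s4], s6] + [[[[[s1, s2], s5], s4], s3], s6] + [[[[[s1, s2], s5], s6], s3], s4] - [[[[[s1, s2], s5], s6], s4], s3] + [[[[[s1, s3], s4], s6], s2], s5] - [[[[[s1, s3], s4], s6], s5], s2] - [[[[[s1, s4], s3], s6], s2], s5] + [[[[[s1, s4], s3], s6], s5], s2] + [[[[[s1, s5], s2], s3], s4], s6] - [[[[[s1, s5], s2], s4], s3], s6] - [[[[[s1, s5], s2], s6], s3], s4] + [[[[[s1, s5], s2], s6], s4], s3] - [[[[[s1, s6], s3], s4], s2], s5] + [[[[[s1, s6], s3], s4], s5], s2] + [[[[[s1, s6], s4], s3], s2], s5] - [[[[[s1, s6], s4], s3], s5], s2]

Left-normed coefficients sit on the s1-initial expansion words.
Composite bracket: [s1, [[[s3, s4], s6], [s2, s5]]]
Under [a, b] = ab - ba we get 32 signed associative words (2^5 = 32).
Keep just the words that open with s1:
  sign of s1s2s5s3s4s6 is -1, so it contributes -[[[[[s1, s2], s5], s3], s4], s6]
  sign of s1s2s5s4s3s6 is +1, so it contributes +[[[[[s1, s2], s5], s4], s3], s6]
  sign of s1s2s5s6s3s4 is +1, so it contributes +[[[[[s1, s2], s5], s6], s3], s4]
  sign of s1s2s5s6s4s3 is -1, so it contributes -[[[[[s1, s2], s5], s6], s4], s3]
  sign of s1s3s4s6s2s5 is +1, so it contributes +[[[[[s1, s3], s4], s6], s2], s5]
  sign of s1s3s4s6s5s2 is -1, so it contributes -[[[[[s1, s3], s4], s6], s5], s2]
  sign of s1s4s3s6s2s5 is -1, so it contributes -[[[[[s1, s4], s3], s6], s2], s5]
  sign of s1s4s3s6s5s2 is +1, so it contributes +[[[[[s1, s4], s3], s6], s5], s2]
  sign of s1s5s2s3s4s6 is +1, so it contributes +[[[[[s1, s5], s2], s3], s4], s6]
  sign of s1s5s2s4s3s6 is -1, so it contributes -[[[[[s1, s5], s2], s4], s3], s6]
  sign of s1s5s2s6s3s4 is -1, so it contributes -[[[[[s1, s5], s2], s6], s3], s4]
  sign of s1s5s2s6s4s3 is +1, so it contributes +[[[[[s1, s5], s2], s6], s4], s3]
  sign of s1s6s3s4s2s5 is -1, so it contributes -[[[[[s1, s6], s3], s4], s2], s5]
  sign of s1s6s3s4s5s2 is +1, so it contributes +[[[[[s1, s6], s3], s4], s5], s2]
  sign of s1s6s4s3s2s5 is +1, so it contributes +[[[[[s1, s6], s4], s3], s2], s5]
  sign of s1s6s4s3s5s2 is -1, so it contributes -[[[[[s1, s6], s4], s3], s5], s2]


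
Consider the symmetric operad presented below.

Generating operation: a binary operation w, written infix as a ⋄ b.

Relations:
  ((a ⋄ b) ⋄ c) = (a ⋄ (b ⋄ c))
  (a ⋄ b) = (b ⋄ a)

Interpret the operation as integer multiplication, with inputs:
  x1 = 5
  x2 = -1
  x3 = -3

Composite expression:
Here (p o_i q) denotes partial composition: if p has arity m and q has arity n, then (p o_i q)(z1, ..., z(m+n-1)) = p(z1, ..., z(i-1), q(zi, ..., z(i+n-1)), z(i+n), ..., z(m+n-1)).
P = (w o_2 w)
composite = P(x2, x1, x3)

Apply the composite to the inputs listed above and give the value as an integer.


15

(x1 ⋄ x3) = -15
(x2 ⋄ (x1 ⋄ x3)) = 15


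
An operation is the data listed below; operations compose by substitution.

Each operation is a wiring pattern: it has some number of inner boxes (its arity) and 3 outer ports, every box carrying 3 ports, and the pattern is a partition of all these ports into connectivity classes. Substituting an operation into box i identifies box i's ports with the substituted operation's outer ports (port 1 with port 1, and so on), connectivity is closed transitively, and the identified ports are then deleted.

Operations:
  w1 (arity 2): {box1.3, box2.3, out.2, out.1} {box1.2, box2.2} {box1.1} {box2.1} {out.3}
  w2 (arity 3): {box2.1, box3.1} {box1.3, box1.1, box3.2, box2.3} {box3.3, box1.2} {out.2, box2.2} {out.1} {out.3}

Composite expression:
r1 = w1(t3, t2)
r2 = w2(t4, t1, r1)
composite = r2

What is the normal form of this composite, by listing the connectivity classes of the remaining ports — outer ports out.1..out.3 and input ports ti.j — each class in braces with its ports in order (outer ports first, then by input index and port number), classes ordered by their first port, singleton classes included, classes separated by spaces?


{out.1} {out.2, t1.2} {out.3} {t1.1, t1.3, t2.3, t3.3, t4.1, t4.3} {t2.1} {t2.2, t3.2} {t3.1} {t4.2}

Substituting into w2 glues patterns; closure does the rest.
stage w1: inputs (t3, t2), connectivity {out.1, out.2, t2.3, t3.3} {out.3} {t2.1} {t2.2, t3.2} {t3.1}, out.j its boundary
stage w2: inputs (t4, t1, t3, t2), connectivity {out.1} {out.2, t1.2} {out.3} {t1.1, t1.3, t2.3, t3.3, t4.1, t4.3} {t2.1} {t2.2, t3.2} {t3.1} {t4.2}, out.j its boundary


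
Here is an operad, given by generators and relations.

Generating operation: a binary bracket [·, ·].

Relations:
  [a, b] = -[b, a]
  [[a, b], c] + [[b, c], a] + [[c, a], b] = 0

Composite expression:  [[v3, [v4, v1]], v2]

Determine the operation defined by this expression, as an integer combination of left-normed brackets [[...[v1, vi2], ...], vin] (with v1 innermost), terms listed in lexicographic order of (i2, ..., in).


[[[v1, v4], v3], v2]


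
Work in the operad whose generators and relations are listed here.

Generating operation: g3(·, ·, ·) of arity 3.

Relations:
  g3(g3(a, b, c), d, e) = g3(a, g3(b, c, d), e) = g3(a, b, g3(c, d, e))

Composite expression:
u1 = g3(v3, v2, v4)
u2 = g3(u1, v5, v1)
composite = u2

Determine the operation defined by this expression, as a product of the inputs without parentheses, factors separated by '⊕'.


v3 ⊕ v2 ⊕ v4 ⊕ v5 ⊕ v1


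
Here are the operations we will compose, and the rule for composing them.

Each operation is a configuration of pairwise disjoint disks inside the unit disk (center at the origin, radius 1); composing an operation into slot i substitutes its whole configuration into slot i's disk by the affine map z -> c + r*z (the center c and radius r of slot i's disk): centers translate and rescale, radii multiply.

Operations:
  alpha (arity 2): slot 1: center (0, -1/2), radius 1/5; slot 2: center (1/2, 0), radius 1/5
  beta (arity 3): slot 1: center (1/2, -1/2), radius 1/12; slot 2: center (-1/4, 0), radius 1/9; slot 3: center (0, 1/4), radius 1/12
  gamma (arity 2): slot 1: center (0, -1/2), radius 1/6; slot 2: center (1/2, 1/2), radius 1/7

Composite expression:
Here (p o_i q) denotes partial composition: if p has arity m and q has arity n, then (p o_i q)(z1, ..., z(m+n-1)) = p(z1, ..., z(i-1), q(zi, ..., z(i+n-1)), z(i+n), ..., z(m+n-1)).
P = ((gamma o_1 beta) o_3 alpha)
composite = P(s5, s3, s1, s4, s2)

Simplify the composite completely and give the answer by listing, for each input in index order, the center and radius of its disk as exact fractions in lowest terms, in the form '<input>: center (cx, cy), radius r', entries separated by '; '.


s1: center (0, -67/144), radius 1/360; s2: center (1/2, 1/2), radius 1/7; s3: center (-1/24, -1/2), radius 1/54; s4: center (1/144, -11/24), radius 1/360; s5: center (1/12, -7/12), radius 1/72

Only the slot chain above each s matters under gamma; compose those maps.
input s5: composing its 2 substitution steps yields center (1/12, -7/12), radius 1/72
input s3: composing its 2 substitution steps yields center (-1/24, -1/2), radius 1/54
input s1: composing its 3 substitution steps yields center (0, -67/144), radius 1/360
input s4: composing its 3 substitution steps yields center (1/144, -11/24), radius 1/360
input s2: composing its 1 substitution step yields center (1/2, 1/2), radius 1/7


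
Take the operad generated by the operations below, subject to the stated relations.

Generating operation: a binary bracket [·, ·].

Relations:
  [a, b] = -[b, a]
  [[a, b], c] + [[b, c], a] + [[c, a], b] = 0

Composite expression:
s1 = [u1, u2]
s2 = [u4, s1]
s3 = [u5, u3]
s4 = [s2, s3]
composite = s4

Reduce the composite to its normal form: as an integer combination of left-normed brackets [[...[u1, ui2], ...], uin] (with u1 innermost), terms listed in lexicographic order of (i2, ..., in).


[[[[u1, u2], u4], u3], u5] - [[[[u1, u2], u4], u5], u3]

Skip Jacobi rewriting: expand, keep u1-initial words, read off terms.
Composite bracket: [[u4, [u1, u2]], [u5, u3]]
Full expansion: 16 signed words from ab - ba (2^4 = 16).
Words beginning with u1 determine it all:
  u1u2u4u3u5 (sign +1) contributes +[[[[u1, u2], u4], u3], u5]
  u1u2u4u5u3 (sign -1) contributes -[[[[u1, u2], u4], u5], u3]


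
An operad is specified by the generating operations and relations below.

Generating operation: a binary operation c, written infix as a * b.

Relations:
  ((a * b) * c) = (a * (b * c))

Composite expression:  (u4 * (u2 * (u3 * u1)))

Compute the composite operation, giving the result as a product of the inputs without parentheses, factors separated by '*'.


u4 * u2 * u3 * u1


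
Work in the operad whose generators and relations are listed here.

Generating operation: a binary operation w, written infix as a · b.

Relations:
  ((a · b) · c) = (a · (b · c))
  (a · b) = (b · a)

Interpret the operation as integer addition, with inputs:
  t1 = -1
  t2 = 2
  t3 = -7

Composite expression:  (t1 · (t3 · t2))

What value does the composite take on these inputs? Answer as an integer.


(t3 · t2) = -5
(t1 · (t3 · t2)) = -6

-6


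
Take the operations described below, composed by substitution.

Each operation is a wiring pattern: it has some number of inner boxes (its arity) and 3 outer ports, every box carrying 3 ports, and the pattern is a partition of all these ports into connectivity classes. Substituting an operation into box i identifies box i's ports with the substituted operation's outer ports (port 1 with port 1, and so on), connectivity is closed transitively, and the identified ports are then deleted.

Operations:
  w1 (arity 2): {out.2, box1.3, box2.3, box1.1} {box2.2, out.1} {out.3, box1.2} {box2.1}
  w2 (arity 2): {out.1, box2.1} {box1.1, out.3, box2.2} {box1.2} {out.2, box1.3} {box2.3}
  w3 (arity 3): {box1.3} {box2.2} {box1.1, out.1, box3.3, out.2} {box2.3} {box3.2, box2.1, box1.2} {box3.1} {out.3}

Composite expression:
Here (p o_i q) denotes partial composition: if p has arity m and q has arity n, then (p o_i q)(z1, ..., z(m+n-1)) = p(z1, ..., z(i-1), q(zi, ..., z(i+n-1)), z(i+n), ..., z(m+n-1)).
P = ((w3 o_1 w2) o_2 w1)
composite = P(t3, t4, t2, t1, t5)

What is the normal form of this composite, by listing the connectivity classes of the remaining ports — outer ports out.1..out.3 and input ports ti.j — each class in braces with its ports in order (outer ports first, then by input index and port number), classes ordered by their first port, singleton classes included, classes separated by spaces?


Connectivity passes through glued w3-boundaries; trace each wire chain.
through w1, on inputs (t4, t2): {out.1, t2.2} {out.2, t2.3, t4.1, t4.3} {out.3, t4.2} {t2.1} (out.j = stage outer ports)
through w2, on inputs (t3, t4, t2): {out.1, t2.2} {out.2, t3.3} {out.3, t2.3, t3.1, t4.1, t4.3} {t2.1} {t3.2} {t4.2} (out.j = stage outer ports)
through w3, on inputs (t3, t4, t2, t1, t5): {out.1, out.2, t2.2, t5.3} {out.3} {t1.1, t3.3, t5.2} {t1.2} {t1.3} {t2.1} {t2.3, t3.1, t4.1, t4.3} {t3.2} {t4.2} {t5.1} (out.j = stage outer ports)

{out.1, out.2, t2.2, t5.3} {out.3} {t1.1, t3.3, t5.2} {t1.2} {t1.3} {t2.1} {t2.3, t3.1, t4.1, t4.3} {t3.2} {t4.2} {t5.1}


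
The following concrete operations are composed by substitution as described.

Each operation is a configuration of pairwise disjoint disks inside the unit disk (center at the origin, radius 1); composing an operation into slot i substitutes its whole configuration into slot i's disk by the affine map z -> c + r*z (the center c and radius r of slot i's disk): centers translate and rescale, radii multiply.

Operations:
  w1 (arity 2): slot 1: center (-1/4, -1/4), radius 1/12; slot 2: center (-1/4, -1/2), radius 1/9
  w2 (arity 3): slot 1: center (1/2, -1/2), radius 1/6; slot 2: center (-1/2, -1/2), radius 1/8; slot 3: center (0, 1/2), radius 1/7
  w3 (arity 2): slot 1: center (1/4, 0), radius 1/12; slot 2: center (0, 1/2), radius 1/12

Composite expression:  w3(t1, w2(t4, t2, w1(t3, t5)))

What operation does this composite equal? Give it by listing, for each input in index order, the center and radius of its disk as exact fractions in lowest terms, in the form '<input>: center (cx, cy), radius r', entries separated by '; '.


t1: center (1/4, 0), radius 1/12; t2: center (-1/24, 11/24), radius 1/96; t3: center (-1/336, 181/336), radius 1/1008; t4: center (1/24, 11/24), radius 1/72; t5: center (-1/336, 15/28), radius 1/756


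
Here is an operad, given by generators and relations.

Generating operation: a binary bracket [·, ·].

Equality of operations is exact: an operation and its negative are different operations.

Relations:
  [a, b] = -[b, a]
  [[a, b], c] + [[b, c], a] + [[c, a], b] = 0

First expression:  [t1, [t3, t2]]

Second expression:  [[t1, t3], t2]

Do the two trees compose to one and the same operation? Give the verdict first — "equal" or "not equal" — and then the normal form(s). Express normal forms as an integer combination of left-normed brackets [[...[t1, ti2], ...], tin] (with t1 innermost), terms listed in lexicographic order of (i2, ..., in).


not equal; first: -[[t1, t2], t3] + [[t1, t3], t2]; second: [[t1, t3], t2]


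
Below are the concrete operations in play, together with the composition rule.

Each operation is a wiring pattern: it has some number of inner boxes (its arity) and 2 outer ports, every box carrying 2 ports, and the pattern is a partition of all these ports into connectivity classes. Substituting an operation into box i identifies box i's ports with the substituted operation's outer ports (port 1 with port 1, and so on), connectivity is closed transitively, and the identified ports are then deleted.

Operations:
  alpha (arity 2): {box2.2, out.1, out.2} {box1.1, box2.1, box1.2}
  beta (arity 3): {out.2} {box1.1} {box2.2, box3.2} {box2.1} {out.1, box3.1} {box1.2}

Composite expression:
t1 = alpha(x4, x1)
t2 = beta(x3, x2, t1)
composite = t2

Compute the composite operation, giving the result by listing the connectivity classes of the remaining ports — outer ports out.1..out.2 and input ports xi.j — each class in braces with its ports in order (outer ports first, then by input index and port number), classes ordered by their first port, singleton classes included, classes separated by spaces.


{out.1, x1.2, x2.2} {out.2} {x1.1, x4.1, x4.2} {x2.1} {x3.1} {x3.2}


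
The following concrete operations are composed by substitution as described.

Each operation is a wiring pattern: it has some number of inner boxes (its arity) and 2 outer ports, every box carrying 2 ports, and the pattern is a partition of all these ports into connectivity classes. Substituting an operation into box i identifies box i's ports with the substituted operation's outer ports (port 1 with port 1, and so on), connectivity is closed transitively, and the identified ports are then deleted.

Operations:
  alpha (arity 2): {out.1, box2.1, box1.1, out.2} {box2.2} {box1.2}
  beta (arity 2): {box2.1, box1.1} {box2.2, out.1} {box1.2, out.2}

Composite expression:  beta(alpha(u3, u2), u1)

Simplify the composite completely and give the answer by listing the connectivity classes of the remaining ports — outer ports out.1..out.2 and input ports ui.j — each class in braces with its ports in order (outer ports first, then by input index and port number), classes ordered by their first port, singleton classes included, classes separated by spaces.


{out.1, u1.2} {out.2, u1.1, u2.1, u3.1} {u2.2} {u3.2}


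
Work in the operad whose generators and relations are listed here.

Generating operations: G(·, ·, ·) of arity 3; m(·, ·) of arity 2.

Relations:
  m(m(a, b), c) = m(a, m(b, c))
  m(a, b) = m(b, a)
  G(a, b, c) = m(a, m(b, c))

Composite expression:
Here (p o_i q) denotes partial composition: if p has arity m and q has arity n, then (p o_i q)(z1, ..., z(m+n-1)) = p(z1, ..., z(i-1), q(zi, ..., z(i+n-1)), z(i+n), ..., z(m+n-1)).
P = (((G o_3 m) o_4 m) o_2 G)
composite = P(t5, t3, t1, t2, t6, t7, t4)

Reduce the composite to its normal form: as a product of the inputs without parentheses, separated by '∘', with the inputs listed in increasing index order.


Reordering under G is free, so list the t-inputs canonically.
G(t3, t1, t2) spells out as t3 ∘ t1 ∘ t2
m(t7, t4) spells out as t7 ∘ t4
m(t6, m(t7, t4)) spells out as t6 ∘ t7 ∘ t4
G(t5, G(t3, t1, t2), m(t6, m(t7, t4))) spells out as t5 ∘ t3 ∘ t1 ∘ t2 ∘ t6 ∘ t7 ∘ t4
reordering the factors by index: t1 ∘ t2 ∘ t3 ∘ t4 ∘ t5 ∘ t6 ∘ t7

t1 ∘ t2 ∘ t3 ∘ t4 ∘ t5 ∘ t6 ∘ t7


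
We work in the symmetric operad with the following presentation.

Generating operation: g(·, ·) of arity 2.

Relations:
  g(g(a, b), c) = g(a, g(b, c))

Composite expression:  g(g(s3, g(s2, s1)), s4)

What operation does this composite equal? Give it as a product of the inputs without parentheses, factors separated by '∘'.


All parenthesizations of g agree; list the s-inputs left to right.
g(s2, s1) spells out as s2 ∘ s1
g(s3, g(s2, s1)) spells out as s3 ∘ s2 ∘ s1
g(g(s3, g(s2, s1)), s4) spells out as s3 ∘ s2 ∘ s1 ∘ s4

s3 ∘ s2 ∘ s1 ∘ s4


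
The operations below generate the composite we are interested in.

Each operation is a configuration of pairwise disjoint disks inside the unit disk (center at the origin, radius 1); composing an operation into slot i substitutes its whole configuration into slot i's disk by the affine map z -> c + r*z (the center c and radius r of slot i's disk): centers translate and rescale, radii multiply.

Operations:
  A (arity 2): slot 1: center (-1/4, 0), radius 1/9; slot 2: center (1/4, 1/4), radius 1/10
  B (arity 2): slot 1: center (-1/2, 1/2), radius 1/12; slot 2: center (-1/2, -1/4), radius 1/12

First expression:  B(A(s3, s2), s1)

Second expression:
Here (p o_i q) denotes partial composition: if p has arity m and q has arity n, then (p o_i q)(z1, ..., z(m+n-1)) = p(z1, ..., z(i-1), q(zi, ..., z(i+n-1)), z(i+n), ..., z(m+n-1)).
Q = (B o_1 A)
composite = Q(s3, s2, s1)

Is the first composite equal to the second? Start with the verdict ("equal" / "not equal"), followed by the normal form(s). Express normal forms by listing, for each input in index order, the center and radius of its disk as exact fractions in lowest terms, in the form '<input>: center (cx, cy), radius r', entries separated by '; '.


Normal form of the first expression: s1: center (-1/2, -1/4), radius 1/12; s2: center (-23/48, 25/48), radius 1/120; s3: center (-25/48, 1/2), radius 1/108
Normal form of the second expression: s1: center (-1/2, -1/4), radius 1/12; s2: center (-23/48, 25/48), radius 1/120; s3: center (-25/48, 1/2), radius 1/108
Same normal form: equal.

equal; both compose to s1: center (-1/2, -1/4), radius 1/12; s2: center (-23/48, 25/48), radius 1/120; s3: center (-25/48, 1/2), radius 1/108


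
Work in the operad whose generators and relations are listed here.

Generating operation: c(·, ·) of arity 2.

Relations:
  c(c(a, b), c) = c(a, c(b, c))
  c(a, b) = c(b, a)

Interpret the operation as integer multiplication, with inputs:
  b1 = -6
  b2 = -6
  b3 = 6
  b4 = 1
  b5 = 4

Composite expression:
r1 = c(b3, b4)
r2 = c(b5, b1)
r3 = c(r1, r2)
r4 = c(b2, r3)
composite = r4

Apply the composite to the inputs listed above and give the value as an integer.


864

c(b3, b4) = 6
c(b5, b1) = -24
c(c(b3, b4), c(b5, b1)) = -144
c(b2, c(c(b3, b4), c(b5, b1))) = 864


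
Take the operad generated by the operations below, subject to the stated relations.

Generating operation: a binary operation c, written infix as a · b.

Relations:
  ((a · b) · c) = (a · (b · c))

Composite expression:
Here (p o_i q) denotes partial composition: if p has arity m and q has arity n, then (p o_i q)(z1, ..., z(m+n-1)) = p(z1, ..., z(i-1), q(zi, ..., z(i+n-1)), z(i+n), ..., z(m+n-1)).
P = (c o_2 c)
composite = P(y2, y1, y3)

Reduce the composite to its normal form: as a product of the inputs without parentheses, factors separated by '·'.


The c-tree's shape is irrelevant; the y-reading-order decides.
(y1 · y3) unparenthesizes to y1 · y3
(y2 · (y1 · y3)) unparenthesizes to y2 · y1 · y3

y2 · y1 · y3


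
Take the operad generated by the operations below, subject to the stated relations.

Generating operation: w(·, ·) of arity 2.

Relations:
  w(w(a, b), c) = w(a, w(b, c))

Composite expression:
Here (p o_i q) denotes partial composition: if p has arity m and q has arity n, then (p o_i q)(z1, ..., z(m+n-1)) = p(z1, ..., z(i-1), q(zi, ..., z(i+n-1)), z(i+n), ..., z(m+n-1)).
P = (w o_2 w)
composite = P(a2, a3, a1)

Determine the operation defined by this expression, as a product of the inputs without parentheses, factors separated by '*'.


a2 * a3 * a1

Under associativity of w, the answer is the a's in reading order.
w(a3, a1) unparenthesizes to a3 * a1
w(a2, w(a3, a1)) unparenthesizes to a2 * a3 * a1


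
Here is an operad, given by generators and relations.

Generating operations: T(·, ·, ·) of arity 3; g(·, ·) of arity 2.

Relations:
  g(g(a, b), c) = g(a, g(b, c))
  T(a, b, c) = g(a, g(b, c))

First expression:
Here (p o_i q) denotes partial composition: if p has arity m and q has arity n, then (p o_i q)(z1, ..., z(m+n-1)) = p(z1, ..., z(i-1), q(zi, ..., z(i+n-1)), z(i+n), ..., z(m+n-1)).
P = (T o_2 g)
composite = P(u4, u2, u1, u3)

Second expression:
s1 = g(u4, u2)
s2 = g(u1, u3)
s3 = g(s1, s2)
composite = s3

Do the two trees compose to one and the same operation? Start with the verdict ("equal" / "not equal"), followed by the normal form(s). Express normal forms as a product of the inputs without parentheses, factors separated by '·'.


The first expression reduces to u4 · u2 · u1 · u3
The second expression reduces to u4 · u2 · u1 · u3
The forms coincide; equal.

equal; both compose to u4 · u2 · u1 · u3


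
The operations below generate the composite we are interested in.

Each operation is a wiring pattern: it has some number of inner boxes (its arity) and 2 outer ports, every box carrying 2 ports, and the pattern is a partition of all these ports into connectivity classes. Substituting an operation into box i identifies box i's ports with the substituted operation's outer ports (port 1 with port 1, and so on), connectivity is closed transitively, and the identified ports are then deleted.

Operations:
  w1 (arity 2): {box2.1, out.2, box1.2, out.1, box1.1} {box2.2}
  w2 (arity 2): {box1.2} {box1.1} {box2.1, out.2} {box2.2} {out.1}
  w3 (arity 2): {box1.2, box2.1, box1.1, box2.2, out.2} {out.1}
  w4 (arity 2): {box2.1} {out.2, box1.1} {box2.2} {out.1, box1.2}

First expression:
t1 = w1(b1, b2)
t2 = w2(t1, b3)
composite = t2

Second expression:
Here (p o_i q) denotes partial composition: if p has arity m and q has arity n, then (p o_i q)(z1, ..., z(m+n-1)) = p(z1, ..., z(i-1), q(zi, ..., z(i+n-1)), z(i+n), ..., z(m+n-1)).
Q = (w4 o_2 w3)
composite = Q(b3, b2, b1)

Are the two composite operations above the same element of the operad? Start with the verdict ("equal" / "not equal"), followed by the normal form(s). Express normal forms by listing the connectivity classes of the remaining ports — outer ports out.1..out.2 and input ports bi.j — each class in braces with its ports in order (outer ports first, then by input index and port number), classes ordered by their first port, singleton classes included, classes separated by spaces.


not equal — first {out.1} {out.2, b3.1} {b1.1, b1.2, b2.1} {b2.2} {b3.2}, second {out.1, b3.2} {out.2, b3.1} {b1.1, b1.2, b2.1, b2.2}

In normal form, the first expression is {out.1} {out.2, b3.1} {b1.1, b1.2, b2.1} {b2.2} {b3.2}
In normal form, the second expression is {out.1, b3.2} {out.2, b3.1} {b1.1, b1.2, b2.1, b2.2}
They disagree, so not equal.


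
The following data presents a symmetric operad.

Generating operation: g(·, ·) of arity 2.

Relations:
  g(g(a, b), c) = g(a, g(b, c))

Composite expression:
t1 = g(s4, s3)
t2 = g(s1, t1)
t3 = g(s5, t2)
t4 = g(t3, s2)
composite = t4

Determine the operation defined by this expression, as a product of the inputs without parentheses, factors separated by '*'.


s5 * s1 * s4 * s3 * s2

Every regrouping of g is equal, so read the s-inputs in written order.
g(s4, s3) unparenthesizes to s4 * s3
g(s1, g(s4, s3)) unparenthesizes to s1 * s4 * s3
g(s5, g(s1, g(s4, s3))) unparenthesizes to s5 * s1 * s4 * s3
g(g(s5, g(s1, g(s4, s3))), s2) unparenthesizes to s5 * s1 * s4 * s3 * s2


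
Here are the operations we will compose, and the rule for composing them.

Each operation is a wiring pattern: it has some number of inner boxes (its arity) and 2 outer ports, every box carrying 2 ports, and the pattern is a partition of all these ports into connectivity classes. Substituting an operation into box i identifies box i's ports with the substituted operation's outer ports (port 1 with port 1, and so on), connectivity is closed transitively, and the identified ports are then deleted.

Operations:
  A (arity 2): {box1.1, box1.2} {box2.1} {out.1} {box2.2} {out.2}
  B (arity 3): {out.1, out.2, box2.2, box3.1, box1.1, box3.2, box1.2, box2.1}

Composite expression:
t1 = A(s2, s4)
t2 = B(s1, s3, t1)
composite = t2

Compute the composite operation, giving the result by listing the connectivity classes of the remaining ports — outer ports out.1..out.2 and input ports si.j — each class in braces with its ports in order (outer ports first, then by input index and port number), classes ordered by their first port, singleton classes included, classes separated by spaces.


{out.1, out.2, s1.1, s1.2, s3.1, s3.2} {s2.1, s2.2} {s4.1} {s4.2}

Treat the ports identified at B as solder joints: merge, then drop.
stage A: inputs (s2, s4), connectivity {out.1} {out.2} {s2.1, s2.2} {s4.1} {s4.2}, out.j its boundary
stage B: inputs (s1, s3, s2, s4), connectivity {out.1, out.2, s1.1, s1.2, s3.1, s3.2} {s2.1, s2.2} {s4.1} {s4.2}, out.j its boundary


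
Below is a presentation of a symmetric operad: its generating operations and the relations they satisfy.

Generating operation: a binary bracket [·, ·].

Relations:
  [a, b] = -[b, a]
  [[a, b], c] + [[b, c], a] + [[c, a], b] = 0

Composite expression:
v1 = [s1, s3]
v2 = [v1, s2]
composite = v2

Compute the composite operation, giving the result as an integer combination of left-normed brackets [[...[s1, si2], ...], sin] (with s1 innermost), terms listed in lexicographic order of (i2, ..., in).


Expand each bracket as ab - ba; the s1-initial words give the coefficients.
Composite bracket: [[s1, s3], s2]
Applying ab - ba throughout gives 4 signed words (2^2 = 4).
The s1-initial words carry the normal form:
  the word s1s3s2 carries sign +1 and contributes +[[s1, s3], s2]

[[s1, s3], s2]


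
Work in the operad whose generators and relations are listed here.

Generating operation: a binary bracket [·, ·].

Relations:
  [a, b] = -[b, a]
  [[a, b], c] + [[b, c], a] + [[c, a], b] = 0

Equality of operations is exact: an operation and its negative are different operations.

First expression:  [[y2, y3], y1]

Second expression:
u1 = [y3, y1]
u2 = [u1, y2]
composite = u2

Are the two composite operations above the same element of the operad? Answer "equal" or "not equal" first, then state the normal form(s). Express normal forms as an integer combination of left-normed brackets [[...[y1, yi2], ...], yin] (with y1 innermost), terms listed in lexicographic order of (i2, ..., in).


The first expression reduces to -[[y1, y2], y3] + [[y1, y3], y2]
The second expression reduces to -[[y1, y3], y2]
The forms do not match — not equal.

not equal: they reduce to -[[y1, y2], y3] + [[y1, y3], y2] and -[[y1, y3], y2]


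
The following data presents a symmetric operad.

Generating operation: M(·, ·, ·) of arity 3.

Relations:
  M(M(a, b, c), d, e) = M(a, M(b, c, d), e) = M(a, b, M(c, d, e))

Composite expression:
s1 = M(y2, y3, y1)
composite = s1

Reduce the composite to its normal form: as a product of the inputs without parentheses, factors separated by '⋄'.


y2 ⋄ y3 ⋄ y1

All parenthesizations of M agree; list the y-inputs left to right.
M(y2, y3, y1) spells out as y2 ⋄ y3 ⋄ y1


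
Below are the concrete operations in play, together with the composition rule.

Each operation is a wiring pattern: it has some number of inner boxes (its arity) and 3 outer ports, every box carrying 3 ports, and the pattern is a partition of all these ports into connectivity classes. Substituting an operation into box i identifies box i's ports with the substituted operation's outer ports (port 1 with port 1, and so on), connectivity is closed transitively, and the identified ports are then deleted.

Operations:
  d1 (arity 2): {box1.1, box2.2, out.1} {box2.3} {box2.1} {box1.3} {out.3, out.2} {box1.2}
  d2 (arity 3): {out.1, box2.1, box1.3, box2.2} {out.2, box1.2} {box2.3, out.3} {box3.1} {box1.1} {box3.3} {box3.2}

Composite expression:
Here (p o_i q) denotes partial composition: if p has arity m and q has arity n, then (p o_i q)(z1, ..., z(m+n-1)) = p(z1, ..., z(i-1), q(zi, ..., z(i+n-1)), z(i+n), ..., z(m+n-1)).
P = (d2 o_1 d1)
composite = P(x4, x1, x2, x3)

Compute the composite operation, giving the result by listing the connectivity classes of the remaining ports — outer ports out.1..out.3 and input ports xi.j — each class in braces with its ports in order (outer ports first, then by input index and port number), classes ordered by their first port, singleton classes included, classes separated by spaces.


{out.1, out.2, x2.1, x2.2} {out.3, x2.3} {x1.1} {x1.2, x4.1} {x1.3} {x3.1} {x3.2} {x3.3} {x4.2} {x4.3}

Reachability decides: close wires over d2-identified ports.
through d1, on inputs (x4, x1): {out.1, x1.2, x4.1} {out.2, out.3} {x1.1} {x1.3} {x4.2} {x4.3} (out.j = stage outer ports)
through d2, on inputs (x4, x1, x2, x3): {out.1, out.2, x2.1, x2.2} {out.3, x2.3} {x1.1} {x1.2, x4.1} {x1.3} {x3.1} {x3.2} {x3.3} {x4.2} {x4.3} (out.j = stage outer ports)


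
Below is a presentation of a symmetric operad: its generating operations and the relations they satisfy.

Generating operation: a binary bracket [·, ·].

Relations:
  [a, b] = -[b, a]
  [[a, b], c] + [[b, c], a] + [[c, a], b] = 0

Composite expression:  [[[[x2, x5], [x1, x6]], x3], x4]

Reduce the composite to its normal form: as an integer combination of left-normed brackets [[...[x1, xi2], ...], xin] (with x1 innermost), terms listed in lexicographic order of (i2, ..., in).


-[[[[[x1, x6], x2], x5], x3], x4] + [[[[[x1, x6], x5], x2], x3], x4]

Expand each bracket as ab - ba; the x1-initial words give the coefficients.
Composite bracket: [[[[x2, x5], [x1, x6]], x3], x4]
Full expansion: 32 signed words from ab - ba (2^5 = 32).
Coefficients come from the x1-initial words:
  sign of x1x6x2x5x3x4 is -1, so it contributes -[[[[[x1, x6], x2], x5], x3], x4]
  sign of x1x6x5x2x3x4 is +1, so it contributes +[[[[[x1, x6], x5], x2], x3], x4]


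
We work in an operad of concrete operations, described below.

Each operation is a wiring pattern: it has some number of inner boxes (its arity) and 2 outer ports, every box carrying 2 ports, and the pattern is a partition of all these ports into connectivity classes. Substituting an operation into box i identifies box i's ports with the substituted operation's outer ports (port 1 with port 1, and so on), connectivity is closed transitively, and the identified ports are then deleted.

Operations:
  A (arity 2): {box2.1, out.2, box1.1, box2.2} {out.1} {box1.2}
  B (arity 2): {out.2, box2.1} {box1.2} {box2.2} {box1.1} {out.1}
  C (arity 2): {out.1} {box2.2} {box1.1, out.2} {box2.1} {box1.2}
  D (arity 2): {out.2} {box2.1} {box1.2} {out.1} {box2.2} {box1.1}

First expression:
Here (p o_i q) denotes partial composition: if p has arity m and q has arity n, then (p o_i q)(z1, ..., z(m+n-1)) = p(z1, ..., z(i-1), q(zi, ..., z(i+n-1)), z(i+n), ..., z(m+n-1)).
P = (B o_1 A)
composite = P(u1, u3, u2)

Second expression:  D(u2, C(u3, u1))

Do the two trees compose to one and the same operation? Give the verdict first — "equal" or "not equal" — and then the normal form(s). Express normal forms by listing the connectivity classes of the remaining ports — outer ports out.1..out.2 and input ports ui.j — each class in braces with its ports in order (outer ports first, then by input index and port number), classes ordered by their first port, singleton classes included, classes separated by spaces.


not equal: they reduce to {out.1} {out.2, u2.1} {u1.1, u3.1, u3.2} {u1.2} {u2.2} and {out.1} {out.2} {u1.1} {u1.2} {u2.1} {u2.2} {u3.1} {u3.2}

The first expression reduces to {out.1} {out.2, u2.1} {u1.1, u3.1, u3.2} {u1.2} {u2.2}
The second expression reduces to {out.1} {out.2} {u1.1} {u1.2} {u2.1} {u2.2} {u3.1} {u3.2}
Different reductions; not equal.


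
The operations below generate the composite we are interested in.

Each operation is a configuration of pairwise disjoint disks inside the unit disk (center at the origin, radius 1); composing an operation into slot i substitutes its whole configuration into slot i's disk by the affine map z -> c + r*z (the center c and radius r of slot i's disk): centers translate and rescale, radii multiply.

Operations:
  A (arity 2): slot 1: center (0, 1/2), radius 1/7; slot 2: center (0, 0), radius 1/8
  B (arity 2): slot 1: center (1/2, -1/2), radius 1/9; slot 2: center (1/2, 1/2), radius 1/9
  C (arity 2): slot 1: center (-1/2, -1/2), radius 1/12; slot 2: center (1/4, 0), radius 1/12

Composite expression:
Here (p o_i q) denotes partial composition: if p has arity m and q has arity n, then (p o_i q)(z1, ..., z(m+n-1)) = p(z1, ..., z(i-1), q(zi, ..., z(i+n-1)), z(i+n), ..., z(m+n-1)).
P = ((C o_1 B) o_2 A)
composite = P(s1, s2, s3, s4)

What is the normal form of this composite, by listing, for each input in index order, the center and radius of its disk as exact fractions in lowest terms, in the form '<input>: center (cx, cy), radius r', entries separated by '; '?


s1: center (-11/24, -13/24), radius 1/108; s2: center (-11/24, -49/108), radius 1/756; s3: center (-11/24, -11/24), radius 1/864; s4: center (1/4, 0), radius 1/12

Only the slot chain above each s matters under C; compose those maps.
input s1: composing its 2 substitution steps yields center (-11/24, -13/24), radius 1/108
input s2: composing its 3 substitution steps yields center (-11/24, -49/108), radius 1/756
input s3: composing its 3 substitution steps yields center (-11/24, -11/24), radius 1/864
input s4: composing its 1 substitution step yields center (1/4, 0), radius 1/12


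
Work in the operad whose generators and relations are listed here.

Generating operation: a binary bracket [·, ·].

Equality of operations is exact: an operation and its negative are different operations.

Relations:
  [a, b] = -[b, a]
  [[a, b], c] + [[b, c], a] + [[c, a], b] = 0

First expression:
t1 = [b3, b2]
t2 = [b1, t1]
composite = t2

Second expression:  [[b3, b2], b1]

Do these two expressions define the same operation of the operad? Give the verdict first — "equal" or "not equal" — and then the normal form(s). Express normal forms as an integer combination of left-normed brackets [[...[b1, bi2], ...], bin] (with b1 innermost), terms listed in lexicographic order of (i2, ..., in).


The first composite normalizes to -[[b1, b2], b3] + [[b1, b3], b2]
The second composite normalizes to [[b1, b2], b3] - [[b1, b3], b2]
No match — not equal.

not equal; first: -[[b1, b2], b3] + [[b1, b3], b2]; second: [[b1, b2], b3] - [[b1, b3], b2]


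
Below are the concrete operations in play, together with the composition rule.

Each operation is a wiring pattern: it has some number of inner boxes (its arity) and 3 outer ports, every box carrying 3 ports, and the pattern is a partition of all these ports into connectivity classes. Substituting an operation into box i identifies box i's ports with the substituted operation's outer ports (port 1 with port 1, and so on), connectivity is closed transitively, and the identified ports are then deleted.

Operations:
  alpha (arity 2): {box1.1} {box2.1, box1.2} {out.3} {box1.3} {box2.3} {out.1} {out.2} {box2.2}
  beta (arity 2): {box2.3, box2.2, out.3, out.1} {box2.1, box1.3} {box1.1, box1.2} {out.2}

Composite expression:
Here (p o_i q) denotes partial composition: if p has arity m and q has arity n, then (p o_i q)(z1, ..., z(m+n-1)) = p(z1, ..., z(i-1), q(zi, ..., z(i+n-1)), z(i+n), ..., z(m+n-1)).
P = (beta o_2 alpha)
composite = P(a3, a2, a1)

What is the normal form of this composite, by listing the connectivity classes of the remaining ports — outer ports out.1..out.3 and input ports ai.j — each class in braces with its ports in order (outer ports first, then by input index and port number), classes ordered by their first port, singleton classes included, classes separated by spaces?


{out.1, out.3} {out.2} {a1.1, a2.2} {a1.2} {a1.3} {a2.1} {a2.3} {a3.1, a3.2} {a3.3}

Substituting into beta glues patterns; closure does the rest.
through alpha, on inputs (a2, a1): {out.1} {out.2} {out.3} {a1.1, a2.2} {a1.2} {a1.3} {a2.1} {a2.3} (out.j = stage outer ports)
through beta, on inputs (a3, a2, a1): {out.1, out.3} {out.2} {a1.1, a2.2} {a1.2} {a1.3} {a2.1} {a2.3} {a3.1, a3.2} {a3.3} (out.j = stage outer ports)


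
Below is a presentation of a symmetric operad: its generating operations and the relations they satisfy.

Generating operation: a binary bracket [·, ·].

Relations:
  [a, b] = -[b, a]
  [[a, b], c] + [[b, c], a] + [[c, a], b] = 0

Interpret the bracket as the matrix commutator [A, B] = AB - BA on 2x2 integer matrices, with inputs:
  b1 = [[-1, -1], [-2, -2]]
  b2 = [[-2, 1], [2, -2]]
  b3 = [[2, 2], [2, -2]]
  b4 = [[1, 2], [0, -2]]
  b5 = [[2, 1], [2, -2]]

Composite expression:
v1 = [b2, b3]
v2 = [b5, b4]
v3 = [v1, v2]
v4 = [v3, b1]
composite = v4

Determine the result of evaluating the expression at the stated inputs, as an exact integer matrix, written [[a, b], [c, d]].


[[64, 180], [-296, -64]]

[b2, b3] = [[-2, -4], [8, 2]]
[b5, b4] = [[-4, 5], [6, 4]]
[[b2, b3], [b5, b4]] = [[-64, -52], [-40, 64]]
[[[b2, b3], [b5, b4]], b1] = [[64, 180], [-296, -64]]


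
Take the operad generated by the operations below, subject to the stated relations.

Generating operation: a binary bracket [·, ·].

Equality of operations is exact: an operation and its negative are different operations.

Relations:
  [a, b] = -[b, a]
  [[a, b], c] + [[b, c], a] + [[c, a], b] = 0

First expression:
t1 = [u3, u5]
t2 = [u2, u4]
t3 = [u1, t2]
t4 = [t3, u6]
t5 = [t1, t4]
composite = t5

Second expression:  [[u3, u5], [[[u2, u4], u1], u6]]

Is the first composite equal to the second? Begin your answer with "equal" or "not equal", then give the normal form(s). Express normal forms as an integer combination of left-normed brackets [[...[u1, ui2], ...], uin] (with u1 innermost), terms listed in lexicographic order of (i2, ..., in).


not equal; first: -[[[[[u1, u2], u4], u6], u3], u5] + [[[[[u1, u2], u4], u6], u5], u3] + [[[[[u1, u4], u2], u6], u3], u5] - [[[[[u1, u4], u2], u6], u5], u3]; second: [[[[[u1, u2], u4], u6], u3], u5] - [[[[[u1, u2], u4], u6], u5], u3] - [[[[[u1, u4], u2], u6], u3], u5] + [[[[[u1, u4], u2], u6], u5], u3]

Reducing the first expression gives -[[[[[u1, u2], u4], u6], u3], u5] + [[[[[u1, u2], u4], u6], u5], u3] + [[[[[u1, u4], u2], u6], u3], u5] - [[[[[u1, u4], u2], u6], u5], u3]
Reducing the second expression gives [[[[[u1, u2], u4], u6], u3], u5] - [[[[[u1, u2], u4], u6], u5], u3] - [[[[[u1, u4], u2], u6], u3], u5] + [[[[[u1, u4], u2], u6], u5], u3]
They disagree, so not equal.


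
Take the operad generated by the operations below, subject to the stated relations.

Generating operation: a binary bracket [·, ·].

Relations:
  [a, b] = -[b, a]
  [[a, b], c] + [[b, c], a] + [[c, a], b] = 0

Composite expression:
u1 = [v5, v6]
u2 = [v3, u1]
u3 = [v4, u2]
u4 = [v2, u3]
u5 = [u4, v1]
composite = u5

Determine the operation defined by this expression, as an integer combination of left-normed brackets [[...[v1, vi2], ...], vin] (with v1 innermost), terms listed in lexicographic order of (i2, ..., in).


[[[[[v1, v2], v3], v5], v6], v4] - [[[[[v1, v2], v3], v6], v5], v4] - [[[[[v1, v2], v4], v3], v5], v6] + [[[[[v1, v2], v4], v3], v6], v5] + [[[[[v1, v2], v4], v5], v6], v3] - [[[[[v1, v2], v4], v6], v5], v3] - [[[[[v1, v2], v5], v6], v3], v4] + [[[[[v1, v2], v6], v5], v3], v4] - [[[[[v1, v3], v5], v6], v4], v2] + [[[[[v1, v3], v6], v5], v4], v2] + [[[[[v1, v4], v3], v5], v6], v2] - [[[[[v1, v4], v3], v6], v5], v2] - [[[[[v1, v4], v5], v6], v3], v2] + [[[[[v1, v4], v6], v5], v3], v2] + [[[[[v1, v5], v6], v3], v4], v2] - [[[[[v1, v6], v5], v3], v4], v2]

A multilinear Lie element is pinned by v1-initial words (v1 innermost).
Composite bracket: [[v2, [v4, [v3, [v5, v6]]]], v1]
Under [a, b] = ab - ba we get 32 signed associative words (2^5 = 32).
Only words starting with v1 matter:
  v1v2v3v5v6v4 (sign +1) contributes +[[[[[v1, v2], v3], v5], v6], v4]
  v1v2v3v6v5v4 (sign -1) contributes -[[[[[v1, v2], v3], v6], v5], v4]
  v1v2v4v3v5v6 (sign -1) contributes -[[[[[v1, v2], v4], v3], v5], v6]
  v1v2v4v3v6v5 (sign +1) contributes +[[[[[v1, v2], v4], v3], v6], v5]
  v1v2v4v5v6v3 (sign +1) contributes +[[[[[v1, v2], v4], v5], v6], v3]
  v1v2v4v6v5v3 (sign -1) contributes -[[[[[v1, v2], v4], v6], v5], v3]
  v1v2v5v6v3v4 (sign -1) contributes -[[[[[v1, v2], v5], v6], v3], v4]
  v1v2v6v5v3v4 (sign +1) contributes +[[[[[v1, v2], v6], v5], v3], v4]
  v1v3v5v6v4v2 (sign -1) contributes -[[[[[v1, v3], v5], v6], v4], v2]
  v1v3v6v5v4v2 (sign +1) contributes +[[[[[v1, v3], v6], v5], v4], v2]
  v1v4v3v5v6v2 (sign +1) contributes +[[[[[v1, v4], v3], v5], v6], v2]
  v1v4v3v6v5v2 (sign -1) contributes -[[[[[v1, v4], v3], v6], v5], v2]
  v1v4v5v6v3v2 (sign -1) contributes -[[[[[v1, v4], v5], v6], v3], v2]
  v1v4v6v5v3v2 (sign +1) contributes +[[[[[v1, v4], v6], v5], v3], v2]
  v1v5v6v3v4v2 (sign +1) contributes +[[[[[v1, v5], v6], v3], v4], v2]
  v1v6v5v3v4v2 (sign -1) contributes -[[[[[v1, v6], v5], v3], v4], v2]
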